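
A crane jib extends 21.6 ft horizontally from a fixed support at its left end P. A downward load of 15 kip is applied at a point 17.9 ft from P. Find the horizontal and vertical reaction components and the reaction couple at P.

ΣF_x = 0: P_x = 0.
ΣF_y = 0: P_y − 15 = 0 → P_y = 15.00 kip.
ΣM about P: M_P − 15·17.9 = 0 → M_P = 268.5 kip·ft.

P_x = 0, P_y = 15.00 kip, M_P = 268.5 kip·ft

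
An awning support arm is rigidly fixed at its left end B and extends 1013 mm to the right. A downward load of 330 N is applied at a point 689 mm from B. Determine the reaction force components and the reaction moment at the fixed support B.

B_x = 0, B_y = 330.0 N, M_B = 227400 N·mm

ΣF_x = 0: B_x = 0.
ΣF_y = 0: B_y − 330 = 0 → B_y = 330.0 N.
ΣM about B: M_B − 330·689 = 0 → M_B = 227400 N·mm.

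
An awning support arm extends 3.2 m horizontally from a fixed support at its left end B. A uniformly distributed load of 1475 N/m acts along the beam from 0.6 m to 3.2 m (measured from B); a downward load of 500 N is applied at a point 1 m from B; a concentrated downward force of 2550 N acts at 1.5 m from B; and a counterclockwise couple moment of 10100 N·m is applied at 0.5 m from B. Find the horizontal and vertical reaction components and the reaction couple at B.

B_x = 0, B_y = 6885 N, M_B = 1512 N·m

Resultant of the distributed load: 1475 × 2.6 = 3835 N at 1.9 m from B.
ΣF_x = 0: B_x = 0.
ΣF_y = 0: B_y − 1475·2.6 − 500 − 2550 = 0 → B_y = 6885 N.
ΣM about B: M_B − (1475·2.6)·1.9 − 500·1 − 2550·1.5 + 10100 = 0 → M_B = 1512 N·m.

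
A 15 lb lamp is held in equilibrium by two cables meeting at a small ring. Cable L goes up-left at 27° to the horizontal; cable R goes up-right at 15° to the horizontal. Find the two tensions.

ΣF_x = 0: −T_L·cos27° + T_R·cos15° = 0 → T_R = 0.922438·T_L.
ΣF_y = 0: T_L·sin27° + T_R·sin15° = 15.
Substitute: T_L·(0.45399 + 0.922438·0.258819) = 15 → T_L = 21.6533 ≈ 21.65 lb.
Then T_R = 0.922438 × 21.6533 = 19.97 lb.

T_L = 21.65 lb, T_R = 19.97 lb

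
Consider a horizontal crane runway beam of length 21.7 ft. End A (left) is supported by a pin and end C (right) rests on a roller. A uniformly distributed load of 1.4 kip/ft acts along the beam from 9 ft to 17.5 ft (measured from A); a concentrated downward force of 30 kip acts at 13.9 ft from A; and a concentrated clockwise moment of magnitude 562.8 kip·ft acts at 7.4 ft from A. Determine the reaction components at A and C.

Resultant of the distributed load: 1.4 × 8.5 = 11.9 kip at 13.25 ft from A.
Moments about A: C_y·21.7 − (1.4·8.5)·13.25 − 30·13.9 − 562.8 = 0 → C_y = 1137.475/21.7 = 52.4182 ≈ 52.42 kip.
ΣF_y = 0: A_y + 52.4182 − 1.4·8.5 − 30 = 0 → A_y = -10.52 kip.
ΣF_x = 0: no horizontal applied forces, so A_x = 0.

A_x = 0, A_y = -10.52 kip, C_y = 52.42 kip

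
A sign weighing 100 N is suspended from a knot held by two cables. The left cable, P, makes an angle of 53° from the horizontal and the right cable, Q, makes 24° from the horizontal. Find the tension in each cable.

ΣF_x = 0: −T_P·cos53° + T_Q·cos24° = 0 → T_Q = 0.658769·T_P.
ΣF_y = 0: T_P·sin53° + T_Q·sin24° = 100.
Substitute: T_P·(0.798636 + 0.658769·0.406737) = 100 → T_P = 93.7575 ≈ 93.76 N.
Then T_Q = 0.658769 × 93.7575 = 61.76 N.

T_P = 93.76 N, T_Q = 61.76 N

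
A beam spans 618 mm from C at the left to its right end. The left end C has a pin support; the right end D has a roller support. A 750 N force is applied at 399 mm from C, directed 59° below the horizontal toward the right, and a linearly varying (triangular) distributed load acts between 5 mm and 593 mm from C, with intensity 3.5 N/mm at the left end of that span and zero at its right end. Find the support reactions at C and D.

C_x = -386.3 N, C_y = 922.1 N, D_y = 749.7 N

Resultant of the triangular load: ½ × 3.5 × 588 = 1029 N, acting at 201 mm from C (one-third of the span from the peak).
ΣM about C: D_y·618 − 750·sin59°·399 − (½·3.5·588)·201 = 0 → D_y = 463336/618 = 749.735 ≈ 749.7 N.
ΣF_y = 0: C_y + 749.735 − 750·sin59° − ½·3.5·588 = 0 → C_y = 922.1 N.
ΣF_x = 0: C_x + 750·cos59° = 0 → C_x = -386.3 N.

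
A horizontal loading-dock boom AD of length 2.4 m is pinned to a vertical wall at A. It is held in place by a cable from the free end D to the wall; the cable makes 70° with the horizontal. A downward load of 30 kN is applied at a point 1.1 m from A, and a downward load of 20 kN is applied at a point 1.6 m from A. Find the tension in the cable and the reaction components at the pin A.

T = 28.82 kN, A_x = 9.858 kN, A_y = 22.92 kN

ΣM about A: T·sin70°·2.4 − 30·1.1 − 20·1.6 = 0 → T = 65/(2.4·0.939693) = 28.8215 ≈ 28.82 kN.
ΣF_x = 0: A_x − T·cos70° = 0 → A_x = 28.8215 × 0.34202 = 9.858 kN.
ΣF_y = 0: A_y + T·sin70° − 30 − 20 = 0 → A_y = 50 − 28.8215 × 0.939693 = 22.92 kN.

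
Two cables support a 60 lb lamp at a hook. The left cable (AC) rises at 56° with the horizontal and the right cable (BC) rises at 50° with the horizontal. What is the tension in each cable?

ΣF_x = 0: −T_AC·cos56° + T_BC·cos50° = 0 → T_BC = 0.86995·T_AC.
ΣF_y = 0: T_AC·sin56° + T_BC·sin50° = 60.
Substitute: T_AC·(0.829038 + 0.86995·0.766044) = 60 → T_AC = 40.1215 ≈ 40.12 lb.
Then T_BC = 0.86995 × 40.1215 = 34.90 lb.

T_AC = 40.12 lb, T_BC = 34.90 lb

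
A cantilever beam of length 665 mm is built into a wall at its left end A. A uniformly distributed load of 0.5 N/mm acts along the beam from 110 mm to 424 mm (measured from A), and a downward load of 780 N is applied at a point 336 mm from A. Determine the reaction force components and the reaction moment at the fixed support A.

Resultant of the distributed load: 0.5 × 314 = 157 N at 267 mm from A.
ΣF_x = 0: A_x = 0.
ΣF_y = 0: A_y − 0.5·314 − 780 = 0 → A_y = 937.0 N.
ΣM about A: M_A − (0.5·314)·267 − 780·336 = 0 → M_A = 304000 N·mm.

A_x = 0, A_y = 937.0 N, M_A = 304000 N·mm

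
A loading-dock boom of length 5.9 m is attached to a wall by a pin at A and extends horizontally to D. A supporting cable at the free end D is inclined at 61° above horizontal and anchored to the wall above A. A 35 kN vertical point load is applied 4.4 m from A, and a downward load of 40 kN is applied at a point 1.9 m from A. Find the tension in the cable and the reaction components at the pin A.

ΣM about A: T·sin61°·5.9 − 35·4.4 − 40·1.9 = 0 → T = 230/(5.9·0.87462) = 44.5714 ≈ 44.57 kN.
ΣF_x = 0: A_x − T·cos61° = 0 → A_x = 44.5714 × 0.48481 = 21.61 kN.
ΣF_y = 0: A_y + T·sin61° − 35 − 40 = 0 → A_y = 75 − 44.5714 × 0.87462 = 36.02 kN.

T = 44.57 kN, A_x = 21.61 kN, A_y = 36.02 kN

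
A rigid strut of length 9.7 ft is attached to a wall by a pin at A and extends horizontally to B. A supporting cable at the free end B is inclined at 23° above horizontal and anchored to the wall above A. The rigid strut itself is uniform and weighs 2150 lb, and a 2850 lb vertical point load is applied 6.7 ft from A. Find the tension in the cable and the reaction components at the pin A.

T = 7789 lb, A_x = 7170 lb, A_y = 1956 lb

ΣM about A: T·sin23°·9.7 − 2150·4.85 − 2850·6.7 = 0 → T = 29522.5/(9.7·0.390731) = 7789.39 ≈ 7789 lb.
ΣF_x = 0: A_x − T·cos23° = 0 → A_x = 7789.39 × 0.920505 = 7170 lb.
ΣF_y = 0: A_y + T·sin23° − 2150 − 2850 = 0 → A_y = 5000 − 7789.39 × 0.390731 = 1956 lb.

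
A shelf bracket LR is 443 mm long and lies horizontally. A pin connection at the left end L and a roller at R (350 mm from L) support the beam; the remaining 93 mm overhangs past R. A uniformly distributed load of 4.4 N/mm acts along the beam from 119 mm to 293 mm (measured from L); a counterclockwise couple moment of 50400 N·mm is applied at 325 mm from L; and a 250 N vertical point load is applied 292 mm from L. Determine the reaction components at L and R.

Resultant of the distributed load: 4.4 × 174 = 765.6 N at 206 mm from L.
Taking moments about L: R_y·350 − (4.4·174)·206 + 50400 − 250·292 = 0 → R_y = 180313.6/350 = 515.182 ≈ 515.2 N.
ΣF_y = 0: L_y + 515.182 − 4.4·174 − 250 = 0 → L_y = 500.4 N.
ΣF_x = 0: no horizontal applied forces, so L_x = 0.

L_x = 0, L_y = 500.4 N, R_y = 515.2 N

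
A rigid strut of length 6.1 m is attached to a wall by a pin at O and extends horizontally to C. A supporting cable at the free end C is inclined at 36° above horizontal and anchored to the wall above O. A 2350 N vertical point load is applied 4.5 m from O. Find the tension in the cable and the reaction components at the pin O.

ΣM about O: T·sin36°·6.1 − 2350·4.5 = 0 → T = 10575/(6.1·0.587785) = 2949.39 ≈ 2949 N.
ΣF_x = 0: O_x − T·cos36° = 0 → O_x = 2949.39 × 0.809017 = 2386 N.
ΣF_y = 0: O_y + T·sin36° − 2350 = 0 → O_y = 2350 − 2949.39 × 0.587785 = 616.4 N.

T = 2949 N, O_x = 2386 N, O_y = 616.4 N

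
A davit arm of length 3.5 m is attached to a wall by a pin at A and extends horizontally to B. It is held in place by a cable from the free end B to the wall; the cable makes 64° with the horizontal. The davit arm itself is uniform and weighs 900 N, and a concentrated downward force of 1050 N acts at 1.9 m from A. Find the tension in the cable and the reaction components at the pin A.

ΣM about A: T·sin64°·3.5 − 900·1.75 − 1050·1.9 = 0 → T = 3570/(3.5·0.898794) = 1134.85 ≈ 1135 N.
ΣF_x = 0: A_x − T·cos64° = 0 → A_x = 1134.85 × 0.438371 = 497.5 N.
ΣF_y = 0: A_y + T·sin64° − 900 − 1050 = 0 → A_y = 1950 − 1134.85 × 0.898794 = 930.0 N.

T = 1135 N, A_x = 497.5 N, A_y = 930.0 N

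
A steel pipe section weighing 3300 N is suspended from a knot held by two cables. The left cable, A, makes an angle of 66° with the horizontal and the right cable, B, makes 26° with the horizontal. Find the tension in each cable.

ΣF_x = 0: −T_A·cos66° + T_B·cos26° = 0 → T_B = 0.452536·T_A.
ΣF_y = 0: T_A·sin66° + T_B·sin26° = 3300.
Substitute: T_A·(0.913545 + 0.452536·0.438371) = 3300 → T_A = 2967.83 ≈ 2968 N.
Then T_B = 0.452536 × 2967.83 = 1343 N.

T_A = 2968 N, T_B = 1343 N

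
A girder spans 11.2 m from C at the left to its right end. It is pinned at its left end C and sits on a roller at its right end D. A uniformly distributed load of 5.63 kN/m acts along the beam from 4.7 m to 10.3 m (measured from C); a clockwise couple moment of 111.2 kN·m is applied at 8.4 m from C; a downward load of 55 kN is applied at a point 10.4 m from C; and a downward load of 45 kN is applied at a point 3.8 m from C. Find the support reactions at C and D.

Resultant of the distributed load: 5.63 × 5.6 = 31.528 kN at 7.5 m from C.
Moments about C: D_y·11.2 − (5.63·5.6)·7.5 − 111.2 − 55·10.4 − 45·3.8 = 0 → D_y = 1090.66/11.2 = 97.3804 ≈ 97.38 kN.
ΣF_y = 0: C_y + 97.3804 − 5.63·5.6 − 55 − 45 = 0 → C_y = 34.15 kN.
ΣF_x = 0: no horizontal applied forces, so C_x = 0.

C_x = 0, C_y = 34.15 kN, D_y = 97.38 kN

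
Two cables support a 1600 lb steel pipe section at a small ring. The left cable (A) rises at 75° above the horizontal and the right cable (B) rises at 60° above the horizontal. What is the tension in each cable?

T_A = 1131 lb, T_B = 585.6 lb

ΣF_x = 0: −T_A·cos75° + T_B·cos60° = 0 → T_B = 0.517638·T_A.
ΣF_y = 0: T_A·sin75° + T_B·sin60° = 1600.
Substitute: T_A·(0.965926 + 0.517638·0.866025) = 1600 → T_A = 1131.37 ≈ 1131 lb.
Then T_B = 0.517638 × 1131.37 = 585.6 lb.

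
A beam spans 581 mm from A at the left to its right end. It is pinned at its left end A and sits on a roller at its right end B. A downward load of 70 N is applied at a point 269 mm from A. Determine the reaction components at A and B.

A_x = 0, A_y = 37.59 N, B_y = 32.41 N

Taking moments about A: B_y·581 − 70·269 = 0 → B_y = 18830/581 = 32.4096 ≈ 32.41 N.
ΣF_y = 0: A_y + 32.4096 − 70 = 0 → A_y = 37.59 N.
ΣF_x = 0: no horizontal applied forces, so A_x = 0.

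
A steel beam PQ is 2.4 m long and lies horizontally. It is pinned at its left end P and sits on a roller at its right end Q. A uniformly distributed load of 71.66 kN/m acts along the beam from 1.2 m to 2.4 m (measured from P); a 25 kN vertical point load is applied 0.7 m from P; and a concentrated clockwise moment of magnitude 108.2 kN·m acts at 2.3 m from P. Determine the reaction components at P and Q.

P_x = 0, P_y = -5.877 kN, Q_y = 116.9 kN

Resultant of the distributed load: 71.66 × 1.2 = 85.992 kN at 1.8 m from P.
Taking moments about P: Q_y·2.4 − (71.66·1.2)·1.8 − 25·0.7 − 108.2 = 0 → Q_y = 280.4856/2.4 = 116.869 ≈ 116.9 kN.
ΣF_y = 0: P_y + 116.869 − 71.66·1.2 − 25 = 0 → P_y = -5.877 kN.
ΣF_x = 0: no horizontal applied forces, so P_x = 0.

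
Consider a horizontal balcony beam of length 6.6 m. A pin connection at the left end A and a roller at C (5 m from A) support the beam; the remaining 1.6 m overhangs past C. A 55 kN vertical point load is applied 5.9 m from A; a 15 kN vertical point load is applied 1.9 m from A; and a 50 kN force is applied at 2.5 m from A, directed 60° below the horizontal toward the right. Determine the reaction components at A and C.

A_x = -25.00 kN, A_y = 21.05 kN, C_y = 92.25 kN

Taking moments about A: C_y·5 − 55·5.9 − 15·1.9 − 50·sin60°·2.5 = 0 → C_y = 461.253/5 = 92.2506 ≈ 92.25 kN.
ΣF_y = 0: A_y + 92.2506 − 55 − 15 − 50·sin60° = 0 → A_y = 21.05 kN.
ΣF_x = 0: A_x + 50·cos60° = 0 → A_x = -25.00 kN.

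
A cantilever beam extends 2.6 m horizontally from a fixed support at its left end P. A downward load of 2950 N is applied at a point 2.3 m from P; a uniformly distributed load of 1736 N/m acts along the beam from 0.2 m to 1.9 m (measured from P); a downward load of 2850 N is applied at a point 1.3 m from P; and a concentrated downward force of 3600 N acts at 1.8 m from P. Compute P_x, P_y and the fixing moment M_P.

Resultant of the distributed load: 1736 × 1.7 = 2951.2 N at 1.05 m from P.
ΣF_x = 0: P_x = 0.
ΣF_y = 0: P_y − 2950 − 1736·1.7 − 2850 − 3600 = 0 → P_y = 12350 N.
ΣM about P: M_P − 2950·2.3 − (1736·1.7)·1.05 − 2850·1.3 − 3600·1.8 = 0 → M_P = 20070 N·m.

P_x = 0, P_y = 12350 N, M_P = 20070 N·m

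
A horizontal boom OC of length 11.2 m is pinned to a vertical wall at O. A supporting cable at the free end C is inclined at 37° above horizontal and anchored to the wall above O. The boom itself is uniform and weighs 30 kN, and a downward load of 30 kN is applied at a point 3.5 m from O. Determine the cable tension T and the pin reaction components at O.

ΣM about O: T·sin37°·11.2 − 30·5.6 − 30·3.5 = 0 → T = 273/(11.2·0.601815) = 40.5025 ≈ 40.50 kN.
ΣF_x = 0: O_x − T·cos37° = 0 → O_x = 40.5025 × 0.798636 = 32.35 kN.
ΣF_y = 0: O_y + T·sin37° − 30 − 30 = 0 → O_y = 60 − 40.5025 × 0.601815 = 35.62 kN.

T = 40.50 kN, O_x = 32.35 kN, O_y = 35.62 kN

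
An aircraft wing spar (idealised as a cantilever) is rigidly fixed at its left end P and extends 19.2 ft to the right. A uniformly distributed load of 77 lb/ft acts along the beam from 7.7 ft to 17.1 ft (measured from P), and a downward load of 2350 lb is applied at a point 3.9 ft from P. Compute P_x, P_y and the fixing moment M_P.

P_x = 0, P_y = 3074 lb, M_P = 18140 lb·ft

Resultant of the distributed load: 77 × 9.4 = 723.8 lb at 12.4 ft from P.
ΣF_x = 0: P_x = 0.
ΣF_y = 0: P_y − 77·9.4 − 2350 = 0 → P_y = 3074 lb.
ΣM about P: M_P − (77·9.4)·12.4 − 2350·3.9 = 0 → M_P = 18140 lb·ft.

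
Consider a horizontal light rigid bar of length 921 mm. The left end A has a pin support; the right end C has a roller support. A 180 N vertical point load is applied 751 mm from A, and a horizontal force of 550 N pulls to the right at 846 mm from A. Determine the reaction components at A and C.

A_x = -550.0 N, A_y = 33.22 N, C_y = 146.8 N

ΣM about A: C_y·921 − 180·751 = 0 → C_y = 135180/921 = 146.775 ≈ 146.8 N.
ΣF_y = 0: A_y + 146.775 − 180 = 0 → A_y = 33.22 N.
ΣF_x = 0: A_x + 550 = 0 → A_x = -550.0 N.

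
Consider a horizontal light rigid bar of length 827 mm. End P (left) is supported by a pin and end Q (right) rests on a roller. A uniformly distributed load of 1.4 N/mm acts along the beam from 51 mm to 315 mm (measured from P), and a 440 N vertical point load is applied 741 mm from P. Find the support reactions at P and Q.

Resultant of the distributed load: 1.4 × 264 = 369.6 N at 183 mm from P.
Taking moments about P: Q_y·827 − (1.4·264)·183 − 440·741 = 0 → Q_y = 393676.8/827 = 476.03 ≈ 476.0 N.
ΣF_y = 0: P_y + 476.03 − 1.4·264 − 440 = 0 → P_y = 333.6 N.
ΣF_x = 0: no horizontal applied forces, so P_x = 0.

P_x = 0, P_y = 333.6 N, Q_y = 476.0 N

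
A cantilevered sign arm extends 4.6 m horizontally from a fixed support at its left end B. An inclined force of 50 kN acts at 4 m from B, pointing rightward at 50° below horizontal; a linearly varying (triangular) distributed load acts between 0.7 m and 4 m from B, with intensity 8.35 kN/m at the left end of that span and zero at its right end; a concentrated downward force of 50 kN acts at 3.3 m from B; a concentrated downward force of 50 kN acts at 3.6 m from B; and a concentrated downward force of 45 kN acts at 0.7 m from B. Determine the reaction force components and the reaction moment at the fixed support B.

Resultant of the triangular load: ½ × 8.35 × 3.3 = 13.7775 kN, acting at 1.8 m from B (one-third of the span from the peak).
ΣF_x = 0: B_x + 50·cos50° = 0 → B_x = -32.14 kN.
ΣF_y = 0: B_y − 50·sin50° − ½·8.35·3.3 − 50 − 50 − 45 = 0 → B_y = 197.1 kN.
ΣM about B: M_B − 50·sin50°·4 − (½·8.35·3.3)·1.8 − 50·3.3 − 50·3.6 − 45·0.7 = 0 → M_B = 554.5 kN·m.

B_x = -32.14 kN, B_y = 197.1 kN, M_B = 554.5 kN·m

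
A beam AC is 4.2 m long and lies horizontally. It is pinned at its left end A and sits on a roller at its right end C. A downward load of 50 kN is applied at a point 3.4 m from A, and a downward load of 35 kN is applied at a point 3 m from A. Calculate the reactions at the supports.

ΣM about A: C_y·4.2 − 50·3.4 − 35·3 = 0 → C_y = 275/4.2 = 65.4762 ≈ 65.48 kN.
ΣF_y = 0: A_y + 65.4762 − 50 − 35 = 0 → A_y = 19.52 kN.
ΣF_x = 0: no horizontal applied forces, so A_x = 0.

A_x = 0, A_y = 19.52 kN, C_y = 65.48 kN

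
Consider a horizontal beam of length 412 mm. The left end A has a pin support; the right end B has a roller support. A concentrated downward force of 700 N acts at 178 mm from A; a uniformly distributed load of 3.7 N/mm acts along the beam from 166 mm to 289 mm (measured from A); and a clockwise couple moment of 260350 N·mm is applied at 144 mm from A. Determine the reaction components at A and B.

A_x = 0, A_y = -30.54 N, B_y = 1186 N

Resultant of the distributed load: 3.7 × 123 = 455.1 N at 227.5 mm from A.
Moments about A: B_y·412 − 700·178 − (3.7·123)·227.5 − 260350 = 0 → B_y = 488485.25/412 = 1185.64 ≈ 1186 N.
ΣF_y = 0: A_y + 1185.64 − 700 − 3.7·123 = 0 → A_y = -30.54 N.
ΣF_x = 0: no horizontal applied forces, so A_x = 0.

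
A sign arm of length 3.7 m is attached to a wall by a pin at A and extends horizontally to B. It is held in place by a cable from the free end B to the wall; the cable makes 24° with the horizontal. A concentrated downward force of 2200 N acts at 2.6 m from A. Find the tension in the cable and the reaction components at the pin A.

ΣM about A: T·sin24°·3.7 − 2200·2.6 = 0 → T = 5720/(3.7·0.406737) = 3800.85 ≈ 3801 N.
ΣF_x = 0: A_x − T·cos24° = 0 → A_x = 3800.85 × 0.913545 = 3472 N.
ΣF_y = 0: A_y + T·sin24° − 2200 = 0 → A_y = 2200 − 3800.85 × 0.406737 = 654.1 N.

T = 3801 N, A_x = 3472 N, A_y = 654.1 N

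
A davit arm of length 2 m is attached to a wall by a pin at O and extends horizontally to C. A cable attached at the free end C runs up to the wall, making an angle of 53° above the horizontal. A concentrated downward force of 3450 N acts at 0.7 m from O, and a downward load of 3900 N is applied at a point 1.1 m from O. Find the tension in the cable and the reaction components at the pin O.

T = 4198 N, O_x = 2526 N, O_y = 3998 N

ΣM about O: T·sin53°·2 − 3450·0.7 − 3900·1.1 = 0 → T = 6705/(2·0.798636) = 4197.78 ≈ 4198 N.
ΣF_x = 0: O_x − T·cos53° = 0 → O_x = 4197.78 × 0.601815 = 2526 N.
ΣF_y = 0: O_y + T·sin53° − 3450 − 3900 = 0 → O_y = 7350 − 4197.78 × 0.798636 = 3998 N.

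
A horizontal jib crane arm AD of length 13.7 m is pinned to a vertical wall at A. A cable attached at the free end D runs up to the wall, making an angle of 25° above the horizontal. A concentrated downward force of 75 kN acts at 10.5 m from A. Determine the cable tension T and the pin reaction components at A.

T = 136.0 kN, A_x = 123.3 kN, A_y = 17.52 kN

ΣM about A: T·sin25°·13.7 − 75·10.5 = 0 → T = 787.5/(13.7·0.422618) = 136.013 ≈ 136.0 kN.
ΣF_x = 0: A_x − T·cos25° = 0 → A_x = 136.013 × 0.906308 = 123.3 kN.
ΣF_y = 0: A_y + T·sin25° − 75 = 0 → A_y = 75 − 136.013 × 0.422618 = 17.52 kN.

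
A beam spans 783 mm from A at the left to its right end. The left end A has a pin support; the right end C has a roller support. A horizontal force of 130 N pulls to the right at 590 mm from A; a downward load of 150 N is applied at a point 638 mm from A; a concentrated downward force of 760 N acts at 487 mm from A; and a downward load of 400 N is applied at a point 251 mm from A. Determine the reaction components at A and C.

A_x = -130.0 N, A_y = 586.9 N, C_y = 723.1 N

ΣM about A: C_y·783 − 150·638 − 760·487 − 400·251 = 0 → C_y = 566220/783 = 723.142 ≈ 723.1 N.
ΣF_y = 0: A_y + 723.142 − 150 − 760 − 400 = 0 → A_y = 586.9 N.
ΣF_x = 0: A_x + 130 = 0 → A_x = -130.0 N.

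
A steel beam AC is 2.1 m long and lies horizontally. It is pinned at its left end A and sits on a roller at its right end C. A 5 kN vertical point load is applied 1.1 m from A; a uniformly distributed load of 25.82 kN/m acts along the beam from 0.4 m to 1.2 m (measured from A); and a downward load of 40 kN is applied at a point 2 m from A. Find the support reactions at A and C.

A_x = 0, A_y = 17.07 kN, C_y = 48.58 kN

Resultant of the distributed load: 25.82 × 0.8 = 20.656 kN at 0.8 m from A.
Moments about A: C_y·2.1 − 5·1.1 − (25.82·0.8)·0.8 − 40·2 = 0 → C_y = 102.0248/2.1 = 48.5832 ≈ 48.58 kN.
ΣF_y = 0: A_y + 48.5832 − 5 − 25.82·0.8 − 40 = 0 → A_y = 17.07 kN.
ΣF_x = 0: no horizontal applied forces, so A_x = 0.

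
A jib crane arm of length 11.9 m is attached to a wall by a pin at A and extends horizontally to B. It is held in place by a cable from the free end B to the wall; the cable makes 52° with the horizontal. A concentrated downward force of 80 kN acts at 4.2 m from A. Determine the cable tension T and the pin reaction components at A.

T = 35.83 kN, A_x = 22.06 kN, A_y = 51.76 kN

ΣM about A: T·sin52°·11.9 − 80·4.2 = 0 → T = 336/(11.9·0.788011) = 35.8311 ≈ 35.83 kN.
ΣF_x = 0: A_x − T·cos52° = 0 → A_x = 35.8311 × 0.615661 = 22.06 kN.
ΣF_y = 0: A_y + T·sin52° − 80 = 0 → A_y = 80 − 35.8311 × 0.788011 = 51.76 kN.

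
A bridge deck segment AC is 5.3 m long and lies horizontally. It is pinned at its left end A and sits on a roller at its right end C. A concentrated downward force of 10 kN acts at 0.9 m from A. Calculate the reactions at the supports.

A_x = 0, A_y = 8.302 kN, C_y = 1.698 kN

Taking moments about A: C_y·5.3 − 10·0.9 = 0 → C_y = 9/5.3 = 1.69811 ≈ 1.698 kN.
ΣF_y = 0: A_y + 1.69811 − 10 = 0 → A_y = 8.302 kN.
ΣF_x = 0: no horizontal applied forces, so A_x = 0.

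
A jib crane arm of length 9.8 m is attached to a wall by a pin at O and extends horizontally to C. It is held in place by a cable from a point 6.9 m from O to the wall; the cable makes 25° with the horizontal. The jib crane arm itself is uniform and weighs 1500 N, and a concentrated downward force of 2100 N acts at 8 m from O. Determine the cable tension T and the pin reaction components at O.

T = 8282 N, O_x = 7506 N, O_y = 100.0 N

ΣM about O: T·sin25°·6.9 − 1500·4.9 − 2100·8 = 0 → T = 24150/(6.9·0.422618) = 8281.71 ≈ 8282 N.
ΣF_x = 0: O_x − T·cos25° = 0 → O_x = 8281.71 × 0.906308 = 7506 N.
ΣF_y = 0: O_y + T·sin25° − 1500 − 2100 = 0 → O_y = 3600 − 8281.71 × 0.422618 = 100.0 N.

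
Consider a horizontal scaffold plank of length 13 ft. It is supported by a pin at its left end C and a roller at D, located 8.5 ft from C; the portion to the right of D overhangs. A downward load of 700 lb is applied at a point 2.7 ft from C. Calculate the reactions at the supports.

C_x = 0, C_y = 477.6 lb, D_y = 222.4 lb

ΣM about C: D_y·8.5 − 700·2.7 = 0 → D_y = 1890/8.5 = 222.353 ≈ 222.4 lb.
ΣF_y = 0: C_y + 222.353 − 700 = 0 → C_y = 477.6 lb.
ΣF_x = 0: no horizontal applied forces, so C_x = 0.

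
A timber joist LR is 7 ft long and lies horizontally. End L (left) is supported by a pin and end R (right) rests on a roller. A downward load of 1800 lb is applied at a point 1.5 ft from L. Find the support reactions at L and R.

ΣM about L: R_y·7 − 1800·1.5 = 0 → R_y = 2700/7 = 385.714 ≈ 385.7 lb.
ΣF_y = 0: L_y + 385.714 − 1800 = 0 → L_y = 1414 lb.
ΣF_x = 0: no horizontal applied forces, so L_x = 0.

L_x = 0, L_y = 1414 lb, R_y = 385.7 lb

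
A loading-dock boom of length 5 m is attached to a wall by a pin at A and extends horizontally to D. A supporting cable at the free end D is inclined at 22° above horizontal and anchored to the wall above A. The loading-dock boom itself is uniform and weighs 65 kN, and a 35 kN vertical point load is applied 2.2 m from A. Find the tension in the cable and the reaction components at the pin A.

ΣM about A: T·sin22°·5 − 65·2.5 − 35·2.2 = 0 → T = 239.5/(5·0.374607) = 127.867 ≈ 127.9 kN.
ΣF_x = 0: A_x − T·cos22° = 0 → A_x = 127.867 × 0.927184 = 118.6 kN.
ΣF_y = 0: A_y + T·sin22° − 65 − 35 = 0 → A_y = 100 − 127.867 × 0.374607 = 52.10 kN.

T = 127.9 kN, A_x = 118.6 kN, A_y = 52.10 kN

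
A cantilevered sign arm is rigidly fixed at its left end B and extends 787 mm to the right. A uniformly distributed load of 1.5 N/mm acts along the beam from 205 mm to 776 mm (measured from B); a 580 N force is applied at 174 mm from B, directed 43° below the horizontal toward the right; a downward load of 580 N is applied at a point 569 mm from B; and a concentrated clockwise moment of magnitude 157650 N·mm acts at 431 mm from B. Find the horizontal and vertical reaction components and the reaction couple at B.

Resultant of the distributed load: 1.5 × 571 = 856.5 N at 490.5 mm from B.
ΣF_x = 0: B_x + 580·cos43° = 0 → B_x = -424.2 N.
ΣF_y = 0: B_y − 1.5·571 − 580·sin43° − 580 = 0 → B_y = 1832 N.
ΣM about B: M_B − (1.5·571)·490.5 − 580·sin43°·174 − 580·569 − 157650 = 0 → M_B = 976600 N·mm.

B_x = -424.2 N, B_y = 1832 N, M_B = 976600 N·mm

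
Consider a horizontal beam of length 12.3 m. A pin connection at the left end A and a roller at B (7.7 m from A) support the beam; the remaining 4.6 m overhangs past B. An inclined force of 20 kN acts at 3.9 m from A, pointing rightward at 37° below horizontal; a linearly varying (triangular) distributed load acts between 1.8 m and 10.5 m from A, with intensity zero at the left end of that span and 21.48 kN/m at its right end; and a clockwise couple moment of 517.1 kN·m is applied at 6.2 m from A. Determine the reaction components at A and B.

A_x = -15.97 kN, A_y = -60.00 kN, B_y = 165.5 kN

Resultant of the triangular load: ½ × 21.48 × 8.7 = 93.438 kN, acting at 7.6 m from A (one-third of the span from the peak).
Moments about A: B_y·7.7 − 20·sin37°·3.9 − (½·21.48·8.7)·7.6 − 517.1 = 0 → B_y = 1274.17/7.7 = 165.477 ≈ 165.5 kN.
ΣF_y = 0: A_y + 165.477 − 20·sin37° − ½·21.48·8.7 = 0 → A_y = -60.00 kN.
ΣF_x = 0: A_x + 20·cos37° = 0 → A_x = -15.97 kN.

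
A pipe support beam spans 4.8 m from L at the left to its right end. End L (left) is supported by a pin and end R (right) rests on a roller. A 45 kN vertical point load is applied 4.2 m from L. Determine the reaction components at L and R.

L_x = 0, L_y = 5.625 kN, R_y = 39.38 kN

ΣM about L: R_y·4.8 − 45·4.2 = 0 → R_y = 189/4.8 = 39.375 ≈ 39.38 kN.
ΣF_y = 0: L_y + 39.375 − 45 = 0 → L_y = 5.625 kN.
ΣF_x = 0: no horizontal applied forces, so L_x = 0.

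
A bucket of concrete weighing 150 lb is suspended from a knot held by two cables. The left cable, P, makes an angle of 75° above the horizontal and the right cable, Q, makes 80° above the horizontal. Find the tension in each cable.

T_P = 61.63 lb, T_Q = 91.86 lb

ΣF_x = 0: −T_P·cos75° + T_Q·cos80° = 0 → T_Q = 1.49048·T_P.
ΣF_y = 0: T_P·sin75° + T_Q·sin80° = 150.
Substitute: T_P·(0.965926 + 1.49048·0.984808) = 150 → T_P = 61.633 ≈ 61.63 lb.
Then T_Q = 1.49048 × 61.633 = 91.86 lb.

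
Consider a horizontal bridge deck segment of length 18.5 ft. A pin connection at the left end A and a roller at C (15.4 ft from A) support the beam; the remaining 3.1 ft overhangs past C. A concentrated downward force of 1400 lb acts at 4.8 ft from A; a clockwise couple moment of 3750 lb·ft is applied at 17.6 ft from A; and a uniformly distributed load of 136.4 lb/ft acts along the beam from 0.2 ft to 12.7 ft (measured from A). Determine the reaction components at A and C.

Resultant of the distributed load: 136.4 × 12.5 = 1705 lb at 6.45 ft from A.
Taking moments about A: C_y·15.4 − 1400·4.8 − 3750 − (136.4·12.5)·6.45 = 0 → C_y = 21467.25/15.4 = 1393.98 ≈ 1394 lb.
ΣF_y = 0: A_y + 1393.98 − 1400 − 136.4·12.5 = 0 → A_y = 1711 lb.
ΣF_x = 0: no horizontal applied forces, so A_x = 0.

A_x = 0, A_y = 1711 lb, C_y = 1394 lb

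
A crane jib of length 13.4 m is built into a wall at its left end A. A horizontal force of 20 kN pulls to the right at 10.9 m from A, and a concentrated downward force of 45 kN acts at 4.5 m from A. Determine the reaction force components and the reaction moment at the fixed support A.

A_x = -20.00 kN, A_y = 45.00 kN, M_A = 202.5 kN·m

ΣF_x = 0: A_x + 20 = 0 → A_x = -20.00 kN.
ΣF_y = 0: A_y − 45 = 0 → A_y = 45.00 kN.
ΣM about A: M_A − 45·4.5 = 0 → M_A = 202.5 kN·m.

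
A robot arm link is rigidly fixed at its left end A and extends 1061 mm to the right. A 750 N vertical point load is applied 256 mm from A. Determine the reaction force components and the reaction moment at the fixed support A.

A_x = 0, A_y = 750.0 N, M_A = 192000 N·mm

ΣF_x = 0: A_x = 0.
ΣF_y = 0: A_y − 750 = 0 → A_y = 750.0 N.
ΣM about A: M_A − 750·256 = 0 → M_A = 192000 N·mm.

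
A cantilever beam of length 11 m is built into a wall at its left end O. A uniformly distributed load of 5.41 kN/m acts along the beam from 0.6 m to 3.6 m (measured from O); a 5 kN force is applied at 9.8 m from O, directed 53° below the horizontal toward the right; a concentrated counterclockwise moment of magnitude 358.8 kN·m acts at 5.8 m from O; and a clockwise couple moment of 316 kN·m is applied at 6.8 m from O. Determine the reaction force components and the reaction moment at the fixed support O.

Resultant of the distributed load: 5.41 × 3 = 16.23 kN at 2.1 m from O.
ΣF_x = 0: O_x + 5·cos53° = 0 → O_x = -3.009 kN.
ΣF_y = 0: O_y − 5.41·3 − 5·sin53° = 0 → O_y = 20.22 kN.
ΣM about O: M_O − (5.41·3)·2.1 − 5·sin53°·9.8 + 358.8 − 316 = 0 → M_O = 30.42 kN·m.

O_x = -3.009 kN, O_y = 20.22 kN, M_O = 30.42 kN·m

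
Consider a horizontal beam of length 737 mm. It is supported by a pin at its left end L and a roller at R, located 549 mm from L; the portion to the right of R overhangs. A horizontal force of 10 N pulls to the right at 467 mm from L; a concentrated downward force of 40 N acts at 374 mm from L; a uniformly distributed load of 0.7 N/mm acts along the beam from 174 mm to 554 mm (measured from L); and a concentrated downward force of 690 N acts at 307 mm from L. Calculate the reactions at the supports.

L_x = -10.00 N, L_y = 406.5 N, R_y = 589.5 N

Resultant of the distributed load: 0.7 × 380 = 266 N at 364 mm from L.
Moments about L: R_y·549 − 40·374 − (0.7·380)·364 − 690·307 = 0 → R_y = 323614/549 = 589.461 ≈ 589.5 N.
ΣF_y = 0: L_y + 589.461 − 40 − 0.7·380 − 690 = 0 → L_y = 406.5 N.
ΣF_x = 0: L_x + 10 = 0 → L_x = -10.00 N.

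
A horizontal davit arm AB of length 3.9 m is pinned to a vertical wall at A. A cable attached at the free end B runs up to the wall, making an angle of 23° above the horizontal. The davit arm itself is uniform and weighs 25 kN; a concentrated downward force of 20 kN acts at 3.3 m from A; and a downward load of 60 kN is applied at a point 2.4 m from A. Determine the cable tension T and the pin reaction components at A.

ΣM about A: T·sin23°·3.9 − 25·1.95 − 20·3.3 − 60·2.4 = 0 → T = 258.75/(3.9·0.390731) = 169.8 kN.
ΣF_x = 0: A_x − T·cos23° = 0 → A_x = 169.8 × 0.920505 = 156.3 kN.
ΣF_y = 0: A_y + T·sin23° − 25 − 20 − 60 = 0 → A_y = 105 − 169.8 × 0.390731 = 38.65 kN.

T = 169.8 kN, A_x = 156.3 kN, A_y = 38.65 kN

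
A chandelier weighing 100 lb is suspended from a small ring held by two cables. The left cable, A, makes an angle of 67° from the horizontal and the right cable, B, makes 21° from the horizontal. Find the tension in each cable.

ΣF_x = 0: −T_A·cos67° + T_B·cos21° = 0 → T_B = 0.41853·T_A.
ΣF_y = 0: T_A·sin67° + T_B·sin21° = 100.
Substitute: T_A·(0.920505 + 0.41853·0.358368) = 100 → T_A = 93.4149 ≈ 93.41 lb.
Then T_B = 0.41853 × 93.4149 = 39.10 lb.

T_A = 93.41 lb, T_B = 39.10 lb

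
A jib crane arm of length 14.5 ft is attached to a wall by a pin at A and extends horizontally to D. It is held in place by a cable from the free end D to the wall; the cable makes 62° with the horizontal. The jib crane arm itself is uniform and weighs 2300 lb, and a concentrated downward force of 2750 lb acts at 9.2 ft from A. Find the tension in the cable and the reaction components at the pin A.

ΣM about A: T·sin62°·14.5 − 2300·7.25 − 2750·9.2 = 0 → T = 41975/(14.5·0.882948) = 3278.59 ≈ 3279 lb.
ΣF_x = 0: A_x − T·cos62° = 0 → A_x = 3278.59 × 0.469472 = 1539 lb.
ΣF_y = 0: A_y + T·sin62° − 2300 − 2750 = 0 → A_y = 5050 − 3278.59 × 0.882948 = 2155 lb.

T = 3279 lb, A_x = 1539 lb, A_y = 2155 lb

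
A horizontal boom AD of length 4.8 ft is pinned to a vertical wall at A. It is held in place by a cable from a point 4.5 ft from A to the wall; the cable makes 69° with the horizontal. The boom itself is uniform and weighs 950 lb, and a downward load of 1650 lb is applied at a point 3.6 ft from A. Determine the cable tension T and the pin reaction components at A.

ΣM about A: T·sin69°·4.5 − 950·2.4 − 1650·3.6 = 0 → T = 8220/(4.5·0.93358) = 1956.63 ≈ 1957 lb.
ΣF_x = 0: A_x − T·cos69° = 0 → A_x = 1956.63 × 0.358368 = 701.2 lb.
ΣF_y = 0: A_y + T·sin69° − 950 − 1650 = 0 → A_y = 2600 − 1956.63 × 0.93358 = 773.3 lb.

T = 1957 lb, A_x = 701.2 lb, A_y = 773.3 lb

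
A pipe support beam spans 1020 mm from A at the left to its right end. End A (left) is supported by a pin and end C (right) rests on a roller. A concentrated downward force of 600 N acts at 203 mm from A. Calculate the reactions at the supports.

Moments about A: C_y·1020 − 600·203 = 0 → C_y = 121800/1020 = 119.412 ≈ 119.4 N.
ΣF_y = 0: A_y + 119.412 − 600 = 0 → A_y = 480.6 N.
ΣF_x = 0: no horizontal applied forces, so A_x = 0.

A_x = 0, A_y = 480.6 N, C_y = 119.4 N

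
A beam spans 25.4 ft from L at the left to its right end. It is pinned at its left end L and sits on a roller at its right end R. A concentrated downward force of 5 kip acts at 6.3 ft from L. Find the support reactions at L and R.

L_x = 0, L_y = 3.760 kip, R_y = 1.240 kip

Taking moments about L: R_y·25.4 − 5·6.3 = 0 → R_y = 31.5/25.4 = 1.24016 ≈ 1.240 kip.
ΣF_y = 0: L_y + 1.24016 − 5 = 0 → L_y = 3.760 kip.
ΣF_x = 0: no horizontal applied forces, so L_x = 0.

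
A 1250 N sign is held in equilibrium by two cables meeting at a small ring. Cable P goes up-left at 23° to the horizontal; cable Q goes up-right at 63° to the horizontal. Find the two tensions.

T_P = 568.9 N, T_Q = 1153 N

ΣF_x = 0: −T_P·cos23° + T_Q·cos63° = 0 → T_Q = 2.02759·T_P.
ΣF_y = 0: T_P·sin23° + T_Q·sin63° = 1250.
Substitute: T_P·(0.390731 + 2.02759·0.891007) = 1250 → T_P = 568.873 ≈ 568.9 N.
Then T_Q = 2.02759 × 568.873 = 1153 N.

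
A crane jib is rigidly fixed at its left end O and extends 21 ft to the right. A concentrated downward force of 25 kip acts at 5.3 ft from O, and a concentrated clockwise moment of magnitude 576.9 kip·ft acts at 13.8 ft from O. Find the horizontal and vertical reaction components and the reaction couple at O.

O_x = 0, O_y = 25.00 kip, M_O = 709.4 kip·ft

ΣF_x = 0: O_x = 0.
ΣF_y = 0: O_y − 25 = 0 → O_y = 25.00 kip.
ΣM about O: M_O − 25·5.3 − 576.9 = 0 → M_O = 709.4 kip·ft.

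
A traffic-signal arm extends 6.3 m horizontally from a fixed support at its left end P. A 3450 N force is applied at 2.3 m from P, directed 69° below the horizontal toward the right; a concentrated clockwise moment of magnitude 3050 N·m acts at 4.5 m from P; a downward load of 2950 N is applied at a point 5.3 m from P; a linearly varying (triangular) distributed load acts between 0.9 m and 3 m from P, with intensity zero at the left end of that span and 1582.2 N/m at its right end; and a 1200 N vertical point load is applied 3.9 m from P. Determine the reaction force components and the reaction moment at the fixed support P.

Resultant of the triangular load: ½ × 1582.2 × 2.1 = 1661.31 N, acting at 2.3 m from P (one-third of the span from the peak).
ΣF_x = 0: P_x + 3450·cos69° = 0 → P_x = -1236 N.
ΣF_y = 0: P_y − 3450·sin69° − 2950 − ½·1582.2·2.1 − 1200 = 0 → P_y = 9032 N.
ΣM about P: M_P − 3450·sin69°·2.3 − 3050 − 2950·5.3 − (½·1582.2·2.1)·2.3 − 1200·3.9 = 0 → M_P = 34590 N·m.

P_x = -1236 N, P_y = 9032 N, M_P = 34590 N·m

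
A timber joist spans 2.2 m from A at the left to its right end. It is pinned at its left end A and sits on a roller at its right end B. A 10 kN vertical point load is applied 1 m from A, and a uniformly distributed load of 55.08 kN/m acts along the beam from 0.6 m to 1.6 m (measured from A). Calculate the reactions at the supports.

Resultant of the distributed load: 55.08 × 1 = 55.08 kN at 1.1 m from A.
ΣM about A: B_y·2.2 − 10·1 − (55.08·1)·1.1 = 0 → B_y = 70.588/2.2 = 32.0855 ≈ 32.09 kN.
ΣF_y = 0: A_y + 32.0855 − 10 − 55.08·1 = 0 → A_y = 32.99 kN.
ΣF_x = 0: no horizontal applied forces, so A_x = 0.

A_x = 0, A_y = 32.99 kN, B_y = 32.09 kN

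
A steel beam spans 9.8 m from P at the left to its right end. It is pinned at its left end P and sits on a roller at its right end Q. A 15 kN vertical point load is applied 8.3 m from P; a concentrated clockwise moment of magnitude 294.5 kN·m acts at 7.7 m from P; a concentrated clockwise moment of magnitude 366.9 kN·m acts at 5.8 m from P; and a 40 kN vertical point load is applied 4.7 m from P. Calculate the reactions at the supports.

P_x = 0, P_y = -44.38 kN, Q_y = 99.38 kN

Moments about P: Q_y·9.8 − 15·8.3 − 294.5 − 366.9 − 40·4.7 = 0 → Q_y = 973.9/9.8 = 99.3776 ≈ 99.38 kN.
ΣF_y = 0: P_y + 99.3776 − 15 − 40 = 0 → P_y = -44.38 kN.
ΣF_x = 0: no horizontal applied forces, so P_x = 0.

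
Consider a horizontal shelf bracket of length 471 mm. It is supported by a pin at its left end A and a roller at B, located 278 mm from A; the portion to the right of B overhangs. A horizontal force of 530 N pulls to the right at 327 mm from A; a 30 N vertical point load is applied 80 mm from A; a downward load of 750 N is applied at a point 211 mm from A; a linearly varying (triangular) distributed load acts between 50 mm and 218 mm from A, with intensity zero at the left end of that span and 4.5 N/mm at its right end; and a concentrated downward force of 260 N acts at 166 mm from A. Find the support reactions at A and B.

Resultant of the triangular load: ½ × 4.5 × 168 = 378 N, acting at 162 mm from A (one-third of the span from the peak).
Moments about A: B_y·278 − 30·80 − 750·211 − (½·4.5·168)·162 − 260·166 = 0 → B_y = 265046/278 = 953.403 ≈ 953.4 N.
ΣF_y = 0: A_y + 953.403 − 30 − 750 − ½·4.5·168 − 260 = 0 → A_y = 464.6 N.
ΣF_x = 0: A_x + 530 = 0 → A_x = -530.0 N.

A_x = -530.0 N, A_y = 464.6 N, B_y = 953.4 N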